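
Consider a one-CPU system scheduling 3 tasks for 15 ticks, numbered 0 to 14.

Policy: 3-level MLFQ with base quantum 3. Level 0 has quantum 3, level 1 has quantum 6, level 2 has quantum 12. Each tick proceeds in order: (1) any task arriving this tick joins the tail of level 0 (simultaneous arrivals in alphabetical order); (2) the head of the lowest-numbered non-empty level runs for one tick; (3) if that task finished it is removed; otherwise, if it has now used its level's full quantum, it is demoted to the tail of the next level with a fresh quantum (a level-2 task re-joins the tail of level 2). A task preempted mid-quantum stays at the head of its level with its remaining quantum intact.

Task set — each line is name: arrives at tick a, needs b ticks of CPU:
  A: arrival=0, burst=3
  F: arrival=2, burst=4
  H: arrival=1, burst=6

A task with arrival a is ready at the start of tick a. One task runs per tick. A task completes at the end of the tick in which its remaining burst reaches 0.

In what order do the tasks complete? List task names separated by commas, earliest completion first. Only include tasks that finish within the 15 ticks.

completion order = A, H, F

t=0: L0/L1/L2 = A/-/- → run A
t=1: L0/L1/L2 = AH/-/- → run A
t=2: L0/L1/L2 = AHF/-/- → run A
t=3: L0/L1/L2 = HF/-/- → run H
t=4: L0/L1/L2 = HF/-/- → run H
t=5: L0/L1/L2 = HF/-/- → run H
t=6: L0/L1/L2 = F/H/- → run F
t=7: L0/L1/L2 = F/H/- → run F
t=8: L0/L1/L2 = F/H/- → run F
t=9: L0/L1/L2 = -/HF/- → run H
t=10: L0/L1/L2 = -/HF/- → run H
t=11: L0/L1/L2 = -/HF/- → run H
t=12: L0/L1/L2 = -/F/- → run F
t=13: (idle)
t=14: (idle)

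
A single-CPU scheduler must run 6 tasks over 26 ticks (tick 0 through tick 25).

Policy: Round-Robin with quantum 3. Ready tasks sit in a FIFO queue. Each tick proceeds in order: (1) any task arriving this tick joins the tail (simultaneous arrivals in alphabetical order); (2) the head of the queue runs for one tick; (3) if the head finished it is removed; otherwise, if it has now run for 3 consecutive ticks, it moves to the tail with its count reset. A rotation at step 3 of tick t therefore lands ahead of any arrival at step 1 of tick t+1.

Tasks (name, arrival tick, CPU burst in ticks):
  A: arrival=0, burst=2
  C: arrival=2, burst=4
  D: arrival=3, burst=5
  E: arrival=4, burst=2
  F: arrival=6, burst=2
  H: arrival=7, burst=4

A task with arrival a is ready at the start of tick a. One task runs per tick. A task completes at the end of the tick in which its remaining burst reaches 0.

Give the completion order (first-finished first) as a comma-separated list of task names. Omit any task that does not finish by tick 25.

t=0: queue=[A] q_used=0 → run A
t=1: queue=[A] q_used=1 → run A
t=2: queue=[C] q_used=0 → run C
t=3: queue=[C,D] q_used=1 → run C
t=4: queue=[C,D,E] q_used=2 → run C
t=5: queue=[D,E,C] q_used=0 → run D
t=6: queue=[D,E,C,F] q_used=1 → run D
t=7: queue=[D,E,C,F,H] q_used=2 → run D
t=8: queue=[E,C,F,H,D] q_used=0 → run E
t=9: queue=[E,C,F,H,D] q_used=1 → run E
t=10: queue=[C,F,H,D] q_used=0 → run C
t=11: queue=[F,H,D] q_used=0 → run F
t=12: queue=[F,H,D] q_used=1 → run F
t=13: queue=[H,D] q_used=0 → run H
t=14: queue=[H,D] q_used=1 → run H
t=15: queue=[H,D] q_used=2 → run H
t=16: queue=[D,H] q_used=0 → run D
t=17: queue=[D,H] q_used=1 → run D
t=18: queue=[H] q_used=0 → run H
t=19: (idle)
t=20: (idle)
t=21: (idle)
t=22: (idle)
t=23: (idle)
t=24: (idle)
t=25: (idle)

completion order = A, E, C, F, D, H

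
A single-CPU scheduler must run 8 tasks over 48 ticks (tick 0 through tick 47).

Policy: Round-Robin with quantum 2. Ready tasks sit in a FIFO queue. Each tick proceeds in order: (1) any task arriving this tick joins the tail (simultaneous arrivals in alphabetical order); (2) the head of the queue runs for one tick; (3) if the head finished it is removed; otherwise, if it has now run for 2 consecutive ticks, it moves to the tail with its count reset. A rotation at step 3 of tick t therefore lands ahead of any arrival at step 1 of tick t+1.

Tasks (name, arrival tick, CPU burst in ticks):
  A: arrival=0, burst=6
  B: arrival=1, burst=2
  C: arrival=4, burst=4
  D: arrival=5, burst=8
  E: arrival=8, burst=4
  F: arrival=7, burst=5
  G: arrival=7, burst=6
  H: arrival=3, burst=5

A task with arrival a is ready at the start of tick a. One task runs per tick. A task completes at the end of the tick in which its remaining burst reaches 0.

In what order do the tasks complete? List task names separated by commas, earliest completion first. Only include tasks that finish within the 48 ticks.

completion order = B, A, C, H, E, F, G, D

t=0: queue=[A] q_used=0 → run A
t=1: queue=[A,B] q_used=1 → run A
t=2: queue=[B,A] q_used=0 → run B
t=3: queue=[B,A,H] q_used=1 → run B
t=4: queue=[A,H,C] q_used=0 → run A
t=5: queue=[A,H,C,D] q_used=1 → run A
t=6: queue=[H,C,D,A] q_used=0 → run H
t=7: queue=[H,C,D,A,F,G] q_used=1 → run H
t=8: queue=[C,D,A,F,G,H,E] q_used=0 → run C
t=9: queue=[C,D,A,F,G,H,E] q_used=1 → run C
t=10: queue=[D,A,F,G,H,E,C] q_used=0 → run D
t=11: queue=[D,A,F,G,H,E,C] q_used=1 → run D
t=12: queue=[A,F,G,H,E,C,D] q_used=0 → run A
t=13: queue=[A,F,G,H,E,C,D] q_used=1 → run A
t=14: queue=[F,G,H,E,C,D] q_used=0 → run F
t=15: queue=[F,G,H,E,C,D] q_used=1 → run F
t=16: queue=[G,H,E,C,D,F] q_used=0 → run G
t=17: queue=[G,H,E,C,D,F] q_used=1 → run G
t=18: queue=[H,E,C,D,F,G] q_used=0 → run H
t=19: queue=[H,E,C,D,F,G] q_used=1 → run H
t=20: queue=[E,C,D,F,G,H] q_used=0 → run E
t=21: queue=[E,C,D,F,G,H] q_used=1 → run E
t=22: queue=[C,D,F,G,H,E] q_used=0 → run C
t=23: queue=[C,D,F,G,H,E] q_used=1 → run C
t=24: queue=[D,F,G,H,E] q_used=0 → run D
t=25: queue=[D,F,G,H,E] q_used=1 → run D
t=26: queue=[F,G,H,E,D] q_used=0 → run F
t=27: queue=[F,G,H,E,D] q_used=1 → run F
t=28: queue=[G,H,E,D,F] q_used=0 → run G
t=29: queue=[G,H,E,D,F] q_used=1 → run G
t=30: queue=[H,E,D,F,G] q_used=0 → run H
t=31: queue=[E,D,F,G] q_used=0 → run E
t=32: queue=[E,D,F,G] q_used=1 → run E
t=33: queue=[D,F,G] q_used=0 → run D
t=34: queue=[D,F,G] q_used=1 → run D
t=35: queue=[F,G,D] q_used=0 → run F
t=36: queue=[G,D] q_used=0 → run G
t=37: queue=[G,D] q_used=1 → run G
t=38: queue=[D] q_used=0 → run D
t=39: queue=[D] q_used=1 → run D
t=40: (idle)
t=41: (idle)
t=42: (idle)
t=43: (idle)
t=44: (idle)
t=45: (idle)
t=46: (idle)
t=47: (idle)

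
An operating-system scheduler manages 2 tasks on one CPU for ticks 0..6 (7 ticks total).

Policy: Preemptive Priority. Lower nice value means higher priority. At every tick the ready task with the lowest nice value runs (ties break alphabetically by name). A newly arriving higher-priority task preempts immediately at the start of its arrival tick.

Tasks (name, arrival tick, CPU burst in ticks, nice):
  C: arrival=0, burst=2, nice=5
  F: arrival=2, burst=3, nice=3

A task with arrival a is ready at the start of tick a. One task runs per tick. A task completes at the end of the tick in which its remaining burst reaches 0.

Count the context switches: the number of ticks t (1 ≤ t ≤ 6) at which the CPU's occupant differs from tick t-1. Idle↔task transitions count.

t=0: ready={C} → run C
t=1: ready={C} → run C
t=2: ready={F} → run F
t=3: ready={F} → run F
t=4: ready={F} → run F
t=5: (idle)
t=6: (idle)

context switches = 2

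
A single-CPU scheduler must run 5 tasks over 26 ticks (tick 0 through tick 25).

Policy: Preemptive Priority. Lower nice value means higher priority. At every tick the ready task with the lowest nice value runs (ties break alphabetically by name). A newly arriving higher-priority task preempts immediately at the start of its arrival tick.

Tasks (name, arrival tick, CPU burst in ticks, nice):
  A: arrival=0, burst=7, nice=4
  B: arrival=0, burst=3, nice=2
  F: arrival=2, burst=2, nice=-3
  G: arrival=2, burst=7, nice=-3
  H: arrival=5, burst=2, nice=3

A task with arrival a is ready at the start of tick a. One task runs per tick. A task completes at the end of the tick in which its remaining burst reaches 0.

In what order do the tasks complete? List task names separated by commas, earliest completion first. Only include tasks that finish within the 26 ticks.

completion order = F, G, B, H, A

t=0: ready={A,B} → run B
t=1: ready={A,B} → run B
t=2: ready={A,B,F,G} → run F
t=3: ready={A,B,F,G} → run F
t=4: ready={A,B,G} → run G
t=5: ready={A,B,G,H} → run G
t=6: ready={A,B,G,H} → run G
t=7: ready={A,B,G,H} → run G
t=8: ready={A,B,G,H} → run G
t=9: ready={A,B,G,H} → run G
t=10: ready={A,B,G,H} → run G
t=11: ready={A,B,H} → run B
t=12: ready={A,H} → run H
t=13: ready={A,H} → run H
t=14: ready={A} → run A
t=15: ready={A} → run A
t=16: ready={A} → run A
t=17: ready={A} → run A
t=18: ready={A} → run A
t=19: ready={A} → run A
t=20: ready={A} → run A
t=21: (idle)
t=22: (idle)
t=23: (idle)
t=24: (idle)
t=25: (idle)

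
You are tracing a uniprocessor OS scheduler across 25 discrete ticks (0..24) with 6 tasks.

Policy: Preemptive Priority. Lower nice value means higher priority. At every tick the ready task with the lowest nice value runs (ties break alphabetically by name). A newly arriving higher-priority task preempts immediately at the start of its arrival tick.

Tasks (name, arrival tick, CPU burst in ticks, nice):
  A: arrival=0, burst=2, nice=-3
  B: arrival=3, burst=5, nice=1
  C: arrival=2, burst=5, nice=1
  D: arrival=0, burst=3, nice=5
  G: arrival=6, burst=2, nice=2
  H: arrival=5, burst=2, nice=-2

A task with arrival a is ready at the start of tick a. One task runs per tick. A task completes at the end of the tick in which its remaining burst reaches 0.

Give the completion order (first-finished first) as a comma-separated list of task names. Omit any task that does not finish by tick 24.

completion order = A, H, B, C, G, D

t=0: ready={A,D} → run A
t=1: ready={A,D} → run A
t=2: ready={C,D} → run C
t=3: ready={B,C,D} → run B
t=4: ready={B,C,D} → run B
t=5: ready={B,C,D,H} → run H
t=6: ready={B,C,D,G,H} → run H
t=7: ready={B,C,D,G} → run B
t=8: ready={B,C,D,G} → run B
t=9: ready={B,C,D,G} → run B
t=10: ready={C,D,G} → run C
t=11: ready={C,D,G} → run C
t=12: ready={C,D,G} → run C
t=13: ready={C,D,G} → run C
t=14: ready={D,G} → run G
t=15: ready={D,G} → run G
t=16: ready={D} → run D
t=17: ready={D} → run D
t=18: ready={D} → run D
t=19: (idle)
t=20: (idle)
t=21: (idle)
t=22: (idle)
t=23: (idle)
t=24: (idle)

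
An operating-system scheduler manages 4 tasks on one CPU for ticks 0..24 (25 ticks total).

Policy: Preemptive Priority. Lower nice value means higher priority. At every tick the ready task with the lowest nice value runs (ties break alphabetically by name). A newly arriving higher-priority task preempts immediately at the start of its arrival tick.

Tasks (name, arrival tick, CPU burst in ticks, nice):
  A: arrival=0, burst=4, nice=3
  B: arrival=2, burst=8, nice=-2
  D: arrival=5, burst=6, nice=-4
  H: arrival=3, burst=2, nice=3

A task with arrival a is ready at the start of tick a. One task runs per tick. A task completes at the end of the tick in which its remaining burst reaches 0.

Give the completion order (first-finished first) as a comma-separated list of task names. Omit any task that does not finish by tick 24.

completion order = D, B, A, H

t=0: ready={A} → run A
t=1: ready={A} → run A
t=2: ready={A,B} → run B
t=3: ready={A,B,H} → run B
t=4: ready={A,B,H} → run B
t=5: ready={A,B,D,H} → run D
t=6: ready={A,B,D,H} → run D
t=7: ready={A,B,D,H} → run D
t=8: ready={A,B,D,H} → run D
t=9: ready={A,B,D,H} → run D
t=10: ready={A,B,D,H} → run D
t=11: ready={A,B,H} → run B
t=12: ready={A,B,H} → run B
t=13: ready={A,B,H} → run B
t=14: ready={A,B,H} → run B
t=15: ready={A,B,H} → run B
t=16: ready={A,H} → run A
t=17: ready={A,H} → run A
t=18: ready={H} → run H
t=19: ready={H} → run H
t=20: (idle)
t=21: (idle)
t=22: (idle)
t=23: (idle)
t=24: (idle)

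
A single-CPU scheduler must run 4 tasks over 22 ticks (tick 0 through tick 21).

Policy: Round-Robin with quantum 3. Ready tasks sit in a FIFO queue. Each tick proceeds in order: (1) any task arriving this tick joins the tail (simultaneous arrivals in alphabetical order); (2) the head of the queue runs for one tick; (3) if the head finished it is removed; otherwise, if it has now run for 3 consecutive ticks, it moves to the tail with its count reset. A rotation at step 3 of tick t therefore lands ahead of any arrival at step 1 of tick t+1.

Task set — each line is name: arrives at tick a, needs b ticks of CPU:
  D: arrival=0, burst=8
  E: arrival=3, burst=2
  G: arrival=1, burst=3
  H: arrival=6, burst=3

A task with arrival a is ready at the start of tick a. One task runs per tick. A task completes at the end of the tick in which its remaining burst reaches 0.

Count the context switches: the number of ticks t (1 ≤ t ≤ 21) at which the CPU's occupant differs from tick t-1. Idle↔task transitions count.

context switches = 6

t=0: queue=[D] q_used=0 → run D
t=1: queue=[D,G] q_used=1 → run D
t=2: queue=[D,G] q_used=2 → run D
t=3: queue=[G,D,E] q_used=0 → run G
t=4: queue=[G,D,E] q_used=1 → run G
t=5: queue=[G,D,E] q_used=2 → run G
t=6: queue=[D,E,H] q_used=0 → run D
t=7: queue=[D,E,H] q_used=1 → run D
t=8: queue=[D,E,H] q_used=2 → run D
t=9: queue=[E,H,D] q_used=0 → run E
t=10: queue=[E,H,D] q_used=1 → run E
t=11: queue=[H,D] q_used=0 → run H
t=12: queue=[H,D] q_used=1 → run H
t=13: queue=[H,D] q_used=2 → run H
t=14: queue=[D] q_used=0 → run D
t=15: queue=[D] q_used=1 → run D
t=16: (idle)
t=17: (idle)
t=18: (idle)
t=19: (idle)
t=20: (idle)
t=21: (idle)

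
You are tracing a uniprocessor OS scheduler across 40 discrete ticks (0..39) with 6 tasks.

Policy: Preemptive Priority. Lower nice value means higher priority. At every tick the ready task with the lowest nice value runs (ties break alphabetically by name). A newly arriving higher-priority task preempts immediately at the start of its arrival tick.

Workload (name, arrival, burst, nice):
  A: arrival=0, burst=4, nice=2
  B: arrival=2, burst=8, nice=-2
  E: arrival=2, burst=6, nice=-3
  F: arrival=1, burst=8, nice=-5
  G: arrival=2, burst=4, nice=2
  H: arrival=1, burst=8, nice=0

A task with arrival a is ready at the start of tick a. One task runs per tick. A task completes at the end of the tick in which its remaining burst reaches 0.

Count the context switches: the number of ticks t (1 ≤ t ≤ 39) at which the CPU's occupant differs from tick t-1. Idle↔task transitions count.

context switches = 7

t=0: ready={A} → run A
t=1: ready={A,F,H} → run F
t=2: ready={A,B,E,F,G,H} → run F
t=3: ready={A,B,E,F,G,H} → run F
t=4: ready={A,B,E,F,G,H} → run F
t=5: ready={A,B,E,F,G,H} → run F
t=6: ready={A,B,E,F,G,H} → run F
t=7: ready={A,B,E,F,G,H} → run F
t=8: ready={A,B,E,F,G,H} → run F
t=9: ready={A,B,E,G,H} → run E
t=10: ready={A,B,E,G,H} → run E
t=11: ready={A,B,E,G,H} → run E
t=12: ready={A,B,E,G,H} → run E
t=13: ready={A,B,E,G,H} → run E
t=14: ready={A,B,E,G,H} → run E
t=15: ready={A,B,G,H} → run B
t=16: ready={A,B,G,H} → run B
t=17: ready={A,B,G,H} → run B
t=18: ready={A,B,G,H} → run B
t=19: ready={A,B,G,H} → run B
t=20: ready={A,B,G,H} → run B
t=21: ready={A,B,G,H} → run B
t=22: ready={A,B,G,H} → run B
t=23: ready={A,G,H} → run H
t=24: ready={A,G,H} → run H
t=25: ready={A,G,H} → run H
t=26: ready={A,G,H} → run H
t=27: ready={A,G,H} → run H
t=28: ready={A,G,H} → run H
t=29: ready={A,G,H} → run H
t=30: ready={A,G,H} → run H
t=31: ready={A,G} → run A
t=32: ready={A,G} → run A
t=33: ready={A,G} → run A
t=34: ready={G} → run G
t=35: ready={G} → run G
t=36: ready={G} → run G
t=37: ready={G} → run G
t=38: (idle)
t=39: (idle)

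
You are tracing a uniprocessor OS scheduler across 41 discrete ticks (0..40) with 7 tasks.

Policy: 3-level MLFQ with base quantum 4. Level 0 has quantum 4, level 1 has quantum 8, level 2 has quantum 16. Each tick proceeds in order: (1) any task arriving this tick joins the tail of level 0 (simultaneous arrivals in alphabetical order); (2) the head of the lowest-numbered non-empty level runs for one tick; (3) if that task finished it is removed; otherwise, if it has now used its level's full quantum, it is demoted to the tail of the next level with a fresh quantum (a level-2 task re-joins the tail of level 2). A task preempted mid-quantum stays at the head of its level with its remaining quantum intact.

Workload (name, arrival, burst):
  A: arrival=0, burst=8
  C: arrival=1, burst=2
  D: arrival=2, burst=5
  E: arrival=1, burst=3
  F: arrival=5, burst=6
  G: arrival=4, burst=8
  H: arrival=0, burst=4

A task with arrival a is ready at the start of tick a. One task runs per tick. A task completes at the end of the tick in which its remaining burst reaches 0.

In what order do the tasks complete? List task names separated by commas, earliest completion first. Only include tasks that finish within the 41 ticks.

t=0: L0/L1/L2 = AH/-/- → run A
t=1: L0/L1/L2 = AHCE/-/- → run A
t=2: L0/L1/L2 = AHCED/-/- → run A
t=3: L0/L1/L2 = AHCED/-/- → run A
t=4: L0/L1/L2 = HCEDG/A/- → run H
t=5: L0/L1/L2 = HCEDGF/A/- → run H
t=6: L0/L1/L2 = HCEDGF/A/- → run H
t=7: L0/L1/L2 = HCEDGF/A/- → run H
t=8: L0/L1/L2 = CEDGF/A/- → run C
t=9: L0/L1/L2 = CEDGF/A/- → run C
t=10: L0/L1/L2 = EDGF/A/- → run E
t=11: L0/L1/L2 = EDGF/A/- → run E
t=12: L0/L1/L2 = EDGF/A/- → run E
t=13: L0/L1/L2 = DGF/A/- → run D
t=14: L0/L1/L2 = DGF/A/- → run D
t=15: L0/L1/L2 = DGF/A/- → run D
t=16: L0/L1/L2 = DGF/A/- → run D
t=17: L0/L1/L2 = GF/AD/- → run G
t=18: L0/L1/L2 = GF/AD/- → run G
t=19: L0/L1/L2 = GF/AD/- → run G
t=20: L0/L1/L2 = GF/AD/- → run G
t=21: L0/L1/L2 = F/ADG/- → run F
t=22: L0/L1/L2 = F/ADG/- → run F
t=23: L0/L1/L2 = F/ADG/- → run F
t=24: L0/L1/L2 = F/ADG/- → run F
t=25: L0/L1/L2 = -/ADGF/- → run A
t=26: L0/L1/L2 = -/ADGF/- → run A
t=27: L0/L1/L2 = -/ADGF/- → run A
t=28: L0/L1/L2 = -/ADGF/- → run A
t=29: L0/L1/L2 = -/DGF/- → run D
t=30: L0/L1/L2 = -/GF/- → run G
t=31: L0/L1/L2 = -/GF/- → run G
t=32: L0/L1/L2 = -/GF/- → run G
t=33: L0/L1/L2 = -/GF/- → run G
t=34: L0/L1/L2 = -/F/- → run F
t=35: L0/L1/L2 = -/F/- → run F
t=36: (idle)
t=37: (idle)
t=38: (idle)
t=39: (idle)
t=40: (idle)

completion order = H, C, E, A, D, G, F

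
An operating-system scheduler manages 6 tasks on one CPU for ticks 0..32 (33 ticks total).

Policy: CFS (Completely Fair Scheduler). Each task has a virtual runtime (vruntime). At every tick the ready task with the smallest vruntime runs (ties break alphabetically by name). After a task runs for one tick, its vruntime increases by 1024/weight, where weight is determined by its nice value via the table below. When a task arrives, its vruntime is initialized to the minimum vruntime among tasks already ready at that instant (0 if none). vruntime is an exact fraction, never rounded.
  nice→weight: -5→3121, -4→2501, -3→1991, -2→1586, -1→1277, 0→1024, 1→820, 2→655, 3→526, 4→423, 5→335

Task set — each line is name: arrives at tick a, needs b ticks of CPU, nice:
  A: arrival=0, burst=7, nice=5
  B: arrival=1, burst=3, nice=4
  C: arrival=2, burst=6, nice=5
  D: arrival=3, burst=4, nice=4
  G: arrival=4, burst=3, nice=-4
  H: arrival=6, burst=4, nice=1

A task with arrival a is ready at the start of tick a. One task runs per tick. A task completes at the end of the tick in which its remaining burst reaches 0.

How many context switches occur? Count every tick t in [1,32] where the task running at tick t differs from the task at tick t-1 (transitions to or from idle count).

t=0: vr[A=0] → run A
t=1: vr[A=1024/335 B=1024/335] → run A
t=2: vr[A=2048/335 B=1024/335 C=1024/335] → run B
t=3: vr[A=2048/335 B=776192/141705 C=1024/335 D=1024/335] → run C
t=4: vr[A=2048/335 B=776192/141705 C=2048/335 D=1024/335 G=1024/335] → run D
t=5: vr[A=2048/335 B=776192/141705 C=2048/335 D=776192/141705 G=1024/335] → run G
t=6: vr[A=2048/335 B=776192/141705 C=2048/335 D=776192/141705 G=2904064/837835 H=2904064/837835] → run G
t=7: vr[A=2048/335 B=776192/141705 C=2048/335 D=776192/141705 G=3247104/837835 H=2904064/837835] → run H
t=8: vr[A=2048/335 B=776192/141705 C=2048/335 D=776192/141705 G=3247104/837835 H=3950336/837835] → run G
t=9: vr[A=2048/335 B=776192/141705 C=2048/335 D=776192/141705 H=3950336/837835] → run H
t=10: vr[A=2048/335 B=776192/141705 C=2048/335 D=776192/141705 H=4996608/837835] → run B
t=11: vr[A=2048/335 B=1119232/141705 C=2048/335 D=776192/141705 H=4996608/837835] → run D
t=12: vr[A=2048/335 B=1119232/141705 C=2048/335 D=1119232/141705 H=4996608/837835] → run H
t=13: vr[A=2048/335 B=1119232/141705 C=2048/335 D=1119232/141705 H=1208576/167567] → run A
t=14: vr[A=3072/335 B=1119232/141705 C=2048/335 D=1119232/141705 H=1208576/167567] → run C
t=15: vr[A=3072/335 B=1119232/141705 C=3072/335 D=1119232/141705 H=1208576/167567] → run H
t=16: vr[A=3072/335 B=1119232/141705 C=3072/335 D=1119232/141705] → run B
t=17: vr[A=3072/335 C=3072/335 D=1119232/141705] → run D
t=18: vr[A=3072/335 C=3072/335 D=487424/47235] → run A
t=19: vr[A=4096/335 C=3072/335 D=487424/47235] → run C
t=20: vr[A=4096/335 C=4096/335 D=487424/47235] → run D
t=21: vr[A=4096/335 C=4096/335] → run A
t=22: vr[A=1024/67 C=4096/335] → run C
t=23: vr[A=1024/67 C=1024/67] → run A
t=24: vr[A=6144/335 C=1024/67] → run C
t=25: vr[A=6144/335 C=6144/335] → run A
t=26: vr[C=6144/335] → run C
t=27: (idle)
t=28: (idle)
t=29: (idle)
t=30: (idle)
t=31: (idle)
t=32: (idle)

context switches = 25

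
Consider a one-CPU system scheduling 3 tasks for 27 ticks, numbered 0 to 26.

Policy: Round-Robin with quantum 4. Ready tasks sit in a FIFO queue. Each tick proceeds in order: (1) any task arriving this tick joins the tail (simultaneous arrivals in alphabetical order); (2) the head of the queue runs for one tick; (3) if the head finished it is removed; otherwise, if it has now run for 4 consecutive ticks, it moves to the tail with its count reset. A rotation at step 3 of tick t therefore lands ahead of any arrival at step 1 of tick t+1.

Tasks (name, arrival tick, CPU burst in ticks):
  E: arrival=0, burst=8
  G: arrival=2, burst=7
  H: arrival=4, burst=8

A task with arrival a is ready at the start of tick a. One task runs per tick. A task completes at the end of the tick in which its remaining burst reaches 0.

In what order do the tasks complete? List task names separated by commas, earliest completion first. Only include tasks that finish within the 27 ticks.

completion order = E, G, H

t=0: queue=[E] q_used=0 → run E
t=1: queue=[E] q_used=1 → run E
t=2: queue=[E,G] q_used=2 → run E
t=3: queue=[E,G] q_used=3 → run E
t=4: queue=[G,E,H] q_used=0 → run G
t=5: queue=[G,E,H] q_used=1 → run G
t=6: queue=[G,E,H] q_used=2 → run G
t=7: queue=[G,E,H] q_used=3 → run G
t=8: queue=[E,H,G] q_used=0 → run E
t=9: queue=[E,H,G] q_used=1 → run E
t=10: queue=[E,H,G] q_used=2 → run E
t=11: queue=[E,H,G] q_used=3 → run E
t=12: queue=[H,G] q_used=0 → run H
t=13: queue=[H,G] q_used=1 → run H
t=14: queue=[H,G] q_used=2 → run H
t=15: queue=[H,G] q_used=3 → run H
t=16: queue=[G,H] q_used=0 → run G
t=17: queue=[G,H] q_used=1 → run G
t=18: queue=[G,H] q_used=2 → run G
t=19: queue=[H] q_used=0 → run H
t=20: queue=[H] q_used=1 → run H
t=21: queue=[H] q_used=2 → run H
t=22: queue=[H] q_used=3 → run H
t=23: (idle)
t=24: (idle)
t=25: (idle)
t=26: (idle)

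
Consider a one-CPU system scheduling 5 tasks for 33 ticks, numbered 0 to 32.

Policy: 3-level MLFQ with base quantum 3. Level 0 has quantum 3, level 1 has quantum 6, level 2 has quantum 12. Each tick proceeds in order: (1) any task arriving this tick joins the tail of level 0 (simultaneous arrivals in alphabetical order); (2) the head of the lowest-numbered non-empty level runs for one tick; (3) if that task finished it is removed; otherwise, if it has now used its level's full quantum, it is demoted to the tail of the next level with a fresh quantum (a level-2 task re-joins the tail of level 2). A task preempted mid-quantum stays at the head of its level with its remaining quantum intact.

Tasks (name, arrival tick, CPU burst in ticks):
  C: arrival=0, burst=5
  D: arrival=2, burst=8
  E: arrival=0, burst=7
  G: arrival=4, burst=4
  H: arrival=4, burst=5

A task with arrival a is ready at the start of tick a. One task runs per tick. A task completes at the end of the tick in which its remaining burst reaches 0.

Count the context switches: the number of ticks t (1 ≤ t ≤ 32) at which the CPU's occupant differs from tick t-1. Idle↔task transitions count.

context switches = 10

t=0: L0/L1/L2 = CE/-/- → run C
t=1: L0/L1/L2 = CE/-/- → run C
t=2: L0/L1/L2 = CED/-/- → run C
t=3: L0/L1/L2 = ED/C/- → run E
t=4: L0/L1/L2 = EDGH/C/- → run E
t=5: L0/L1/L2 = EDGH/C/- → run E
t=6: L0/L1/L2 = DGH/CE/- → run D
t=7: L0/L1/L2 = DGH/CE/- → run D
t=8: L0/L1/L2 = DGH/CE/- → run D
t=9: L0/L1/L2 = GH/CED/- → run G
t=10: L0/L1/L2 = GH/CED/- → run G
t=11: L0/L1/L2 = GH/CED/- → run G
t=12: L0/L1/L2 = H/CEDG/- → run H
t=13: L0/L1/L2 = H/CEDG/- → run H
t=14: L0/L1/L2 = H/CEDG/- → run H
t=15: L0/L1/L2 = -/CEDGH/- → run C
t=16: L0/L1/L2 = -/CEDGH/- → run C
t=17: L0/L1/L2 = -/EDGH/- → run E
t=18: L0/L1/L2 = -/EDGH/- → run E
t=19: L0/L1/L2 = -/EDGH/- → run E
t=20: L0/L1/L2 = -/EDGH/- → run E
t=21: L0/L1/L2 = -/DGH/- → run D
t=22: L0/L1/L2 = -/DGH/- → run D
t=23: L0/L1/L2 = -/DGH/- → run D
t=24: L0/L1/L2 = -/DGH/- → run D
t=25: L0/L1/L2 = -/DGH/- → run D
t=26: L0/L1/L2 = -/GH/- → run G
t=27: L0/L1/L2 = -/H/- → run H
t=28: L0/L1/L2 = -/H/- → run H
t=29: (idle)
t=30: (idle)
t=31: (idle)
t=32: (idle)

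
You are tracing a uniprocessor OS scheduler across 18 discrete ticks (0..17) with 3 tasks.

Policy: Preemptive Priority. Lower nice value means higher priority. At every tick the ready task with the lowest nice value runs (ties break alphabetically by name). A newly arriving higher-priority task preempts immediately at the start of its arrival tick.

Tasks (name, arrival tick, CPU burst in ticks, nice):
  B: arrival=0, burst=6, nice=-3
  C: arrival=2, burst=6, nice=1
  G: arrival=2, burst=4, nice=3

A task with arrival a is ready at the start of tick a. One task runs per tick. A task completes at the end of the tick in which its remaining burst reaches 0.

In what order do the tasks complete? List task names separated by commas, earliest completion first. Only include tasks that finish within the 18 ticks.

completion order = B, C, G

t=0: ready={B} → run B
t=1: ready={B} → run B
t=2: ready={B,C,G} → run B
t=3: ready={B,C,G} → run B
t=4: ready={B,C,G} → run B
t=5: ready={B,C,G} → run B
t=6: ready={C,G} → run C
t=7: ready={C,G} → run C
t=8: ready={C,G} → run C
t=9: ready={C,G} → run C
t=10: ready={C,G} → run C
t=11: ready={C,G} → run C
t=12: ready={G} → run G
t=13: ready={G} → run G
t=14: ready={G} → run G
t=15: ready={G} → run G
t=16: (idle)
t=17: (idle)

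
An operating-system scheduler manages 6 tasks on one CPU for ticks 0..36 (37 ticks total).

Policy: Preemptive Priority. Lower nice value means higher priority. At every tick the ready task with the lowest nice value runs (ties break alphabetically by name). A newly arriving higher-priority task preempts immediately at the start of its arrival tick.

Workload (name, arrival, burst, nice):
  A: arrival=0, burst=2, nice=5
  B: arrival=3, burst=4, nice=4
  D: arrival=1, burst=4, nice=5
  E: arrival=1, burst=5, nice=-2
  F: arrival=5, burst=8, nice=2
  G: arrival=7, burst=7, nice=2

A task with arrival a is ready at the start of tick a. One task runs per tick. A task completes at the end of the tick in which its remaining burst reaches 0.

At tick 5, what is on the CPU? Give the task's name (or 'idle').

t=0: ready={A} → run A
t=1: ready={A,D,E} → run E
t=2: ready={A,D,E} → run E
t=3: ready={A,B,D,E} → run E
t=4: ready={A,B,D,E} → run E
t=5: ready={A,B,D,E,F} → run E
t=6: ready={A,B,D,F} → run F
t=7: ready={A,B,D,F,G} → run F
t=8: ready={A,B,D,F,G} → run F
t=9: ready={A,B,D,F,G} → run F
t=10: ready={A,B,D,F,G} → run F
t=11: ready={A,B,D,F,G} → run F
t=12: ready={A,B,D,F,G} → run F
t=13: ready={A,B,D,F,G} → run F
t=14: ready={A,B,D,G} → run G
t=15: ready={A,B,D,G} → run G
t=16: ready={A,B,D,G} → run G
t=17: ready={A,B,D,G} → run G
t=18: ready={A,B,D,G} → run G
t=19: ready={A,B,D,G} → run G
t=20: ready={A,B,D,G} → run G
t=21: ready={A,B,D} → run B
t=22: ready={A,B,D} → run B
t=23: ready={A,B,D} → run B
t=24: ready={A,B,D} → run B
t=25: ready={A,D} → run A
t=26: ready={D} → run D
t=27: ready={D} → run D
t=28: ready={D} → run D
t=29: ready={D} → run D
t=30: (idle)
t=31: (idle)
t=32: (idle)
t=33: (idle)
t=34: (idle)
t=35: (idle)
t=36: (idle)

running at tick 5 = E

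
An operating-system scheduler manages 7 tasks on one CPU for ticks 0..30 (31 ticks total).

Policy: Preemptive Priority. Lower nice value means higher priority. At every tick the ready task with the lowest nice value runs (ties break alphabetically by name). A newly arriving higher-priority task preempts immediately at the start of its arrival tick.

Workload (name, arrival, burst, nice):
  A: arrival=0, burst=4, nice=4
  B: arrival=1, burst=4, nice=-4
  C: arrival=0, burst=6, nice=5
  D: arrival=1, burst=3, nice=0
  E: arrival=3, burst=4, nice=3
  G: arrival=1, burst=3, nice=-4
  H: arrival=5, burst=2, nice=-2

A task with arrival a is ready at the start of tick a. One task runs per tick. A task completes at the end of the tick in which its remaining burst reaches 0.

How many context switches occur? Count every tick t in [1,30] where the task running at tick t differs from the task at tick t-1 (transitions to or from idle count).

t=0: ready={A,C} → run A
t=1: ready={A,B,C,D,G} → run B
t=2: ready={A,B,C,D,G} → run B
t=3: ready={A,B,C,D,E,G} → run B
t=4: ready={A,B,C,D,E,G} → run B
t=5: ready={A,C,D,E,G,H} → run G
t=6: ready={A,C,D,E,G,H} → run G
t=7: ready={A,C,D,E,G,H} → run G
t=8: ready={A,C,D,E,H} → run H
t=9: ready={A,C,D,E,H} → run H
t=10: ready={A,C,D,E} → run D
t=11: ready={A,C,D,E} → run D
t=12: ready={A,C,D,E} → run D
t=13: ready={A,C,E} → run E
t=14: ready={A,C,E} → run E
t=15: ready={A,C,E} → run E
t=16: ready={A,C,E} → run E
t=17: ready={A,C} → run A
t=18: ready={A,C} → run A
t=19: ready={A,C} → run A
t=20: ready={C} → run C
t=21: ready={C} → run C
t=22: ready={C} → run C
t=23: ready={C} → run C
t=24: ready={C} → run C
t=25: ready={C} → run C
t=26: (idle)
t=27: (idle)
t=28: (idle)
t=29: (idle)
t=30: (idle)

context switches = 8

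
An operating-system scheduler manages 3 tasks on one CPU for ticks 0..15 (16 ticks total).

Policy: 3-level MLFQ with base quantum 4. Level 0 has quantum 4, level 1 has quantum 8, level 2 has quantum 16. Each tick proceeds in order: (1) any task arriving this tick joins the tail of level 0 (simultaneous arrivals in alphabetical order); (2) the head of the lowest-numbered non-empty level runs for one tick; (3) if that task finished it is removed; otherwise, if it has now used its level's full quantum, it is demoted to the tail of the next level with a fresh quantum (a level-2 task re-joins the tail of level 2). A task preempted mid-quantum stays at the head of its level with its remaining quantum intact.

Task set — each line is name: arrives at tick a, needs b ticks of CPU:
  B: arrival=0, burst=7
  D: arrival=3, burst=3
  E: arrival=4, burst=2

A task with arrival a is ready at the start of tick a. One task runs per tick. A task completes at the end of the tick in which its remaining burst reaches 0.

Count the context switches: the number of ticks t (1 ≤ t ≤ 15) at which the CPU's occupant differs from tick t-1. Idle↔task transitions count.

t=0: L0/L1/L2 = B/-/- → run B
t=1: L0/L1/L2 = B/-/- → run B
t=2: L0/L1/L2 = B/-/- → run B
t=3: L0/L1/L2 = BD/-/- → run B
t=4: L0/L1/L2 = DE/B/- → run D
t=5: L0/L1/L2 = DE/B/- → run D
t=6: L0/L1/L2 = DE/B/- → run D
t=7: L0/L1/L2 = E/B/- → run E
t=8: L0/L1/L2 = E/B/- → run E
t=9: L0/L1/L2 = -/B/- → run B
t=10: L0/L1/L2 = -/B/- → run B
t=11: L0/L1/L2 = -/B/- → run B
t=12: (idle)
t=13: (idle)
t=14: (idle)
t=15: (idle)

context switches = 4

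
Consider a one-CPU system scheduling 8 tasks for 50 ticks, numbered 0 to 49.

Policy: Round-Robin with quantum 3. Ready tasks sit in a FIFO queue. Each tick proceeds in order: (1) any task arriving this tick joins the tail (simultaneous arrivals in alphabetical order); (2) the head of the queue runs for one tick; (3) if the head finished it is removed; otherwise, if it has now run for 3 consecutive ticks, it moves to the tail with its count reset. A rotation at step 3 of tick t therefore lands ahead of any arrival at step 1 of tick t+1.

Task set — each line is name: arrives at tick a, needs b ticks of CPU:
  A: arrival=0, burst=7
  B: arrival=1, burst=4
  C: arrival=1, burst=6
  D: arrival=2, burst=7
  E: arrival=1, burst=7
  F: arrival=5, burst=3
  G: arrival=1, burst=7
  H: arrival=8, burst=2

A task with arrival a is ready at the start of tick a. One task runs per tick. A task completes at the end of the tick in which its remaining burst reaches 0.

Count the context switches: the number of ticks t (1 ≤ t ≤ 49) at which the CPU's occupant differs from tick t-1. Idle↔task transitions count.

t=0: queue=[A] q_used=0 → run A
t=1: queue=[A,B,C,E,G] q_used=1 → run A
t=2: queue=[A,B,C,E,G,D] q_used=2 → run A
t=3: queue=[B,C,E,G,D,A] q_used=0 → run B
t=4: queue=[B,C,E,G,D,A] q_used=1 → run B
t=5: queue=[B,C,E,G,D,A,F] q_used=2 → run B
t=6: queue=[C,E,G,D,A,F,B] q_used=0 → run C
t=7: queue=[C,E,G,D,A,F,B] q_used=1 → run C
t=8: queue=[C,E,G,D,A,F,B,H] q_used=2 → run C
t=9: queue=[E,G,D,A,F,B,H,C] q_used=0 → run E
t=10: queue=[E,G,D,A,F,B,H,C] q_used=1 → run E
t=11: queue=[E,G,D,A,F,B,H,C] q_used=2 → run E
t=12: queue=[G,D,A,F,B,H,C,E] q_used=0 → run G
t=13: queue=[G,D,A,F,B,H,C,E] q_used=1 → run G
t=14: queue=[G,D,A,F,B,H,C,E] q_used=2 → run G
t=15: queue=[D,A,F,B,H,C,E,G] q_used=0 → run D
t=16: queue=[D,A,F,B,H,C,E,G] q_used=1 → run D
t=17: queue=[D,A,F,B,H,C,E,G] q_used=2 → run D
t=18: queue=[A,F,B,H,C,E,G,D] q_used=0 → run A
t=19: queue=[A,F,B,H,C,E,G,D] q_used=1 → run A
t=20: queue=[A,F,B,H,C,E,G,D] q_used=2 → run A
t=21: queue=[F,B,H,C,E,G,D,A] q_used=0 → run F
t=22: queue=[F,B,H,C,E,G,D,A] q_used=1 → run F
t=23: queue=[F,B,H,C,E,G,D,A] q_used=2 → run F
t=24: queue=[B,H,C,E,G,D,A] q_used=0 → run B
t=25: queue=[H,C,E,G,D,A] q_used=0 → run H
t=26: queue=[H,C,E,G,D,A] q_used=1 → run H
t=27: queue=[C,E,G,D,A] q_used=0 → run C
t=28: queue=[C,E,G,D,A] q_used=1 → run C
t=29: queue=[C,E,G,D,A] q_used=2 → run C
t=30: queue=[E,G,D,A] q_used=0 → run E
t=31: queue=[E,G,D,A] q_used=1 → run E
t=32: queue=[E,G,D,A] q_used=2 → run E
t=33: queue=[G,D,A,E] q_used=0 → run G
t=34: queue=[G,D,A,E] q_used=1 → run G
t=35: queue=[G,D,A,E] q_used=2 → run G
t=36: queue=[D,A,E,G] q_used=0 → run D
t=37: queue=[D,A,E,G] q_used=1 → run D
t=38: queue=[D,A,E,G] q_used=2 → run D
t=39: queue=[A,E,G,D] q_used=0 → run A
t=40: queue=[E,G,D] q_used=0 → run E
t=41: queue=[G,D] q_used=0 → run G
t=42: queue=[D] q_used=0 → run D
t=43: (idle)
t=44: (idle)
t=45: (idle)
t=46: (idle)
t=47: (idle)
t=48: (idle)
t=49: (idle)

context switches = 18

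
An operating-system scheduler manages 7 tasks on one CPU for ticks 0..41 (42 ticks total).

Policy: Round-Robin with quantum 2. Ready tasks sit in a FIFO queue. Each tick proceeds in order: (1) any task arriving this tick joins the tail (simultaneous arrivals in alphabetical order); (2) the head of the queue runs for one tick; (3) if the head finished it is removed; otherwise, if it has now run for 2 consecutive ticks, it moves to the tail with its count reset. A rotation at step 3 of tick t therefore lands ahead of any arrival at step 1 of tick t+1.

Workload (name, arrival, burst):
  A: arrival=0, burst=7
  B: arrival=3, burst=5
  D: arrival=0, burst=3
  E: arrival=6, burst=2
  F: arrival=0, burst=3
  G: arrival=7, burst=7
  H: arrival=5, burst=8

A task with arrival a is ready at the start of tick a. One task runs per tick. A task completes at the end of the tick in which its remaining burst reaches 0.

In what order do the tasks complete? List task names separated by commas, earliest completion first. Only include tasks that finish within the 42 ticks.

completion order = D, F, E, A, B, H, G

t=0: queue=[A,D,F] q_used=0 → run A
t=1: queue=[A,D,F] q_used=1 → run A
t=2: queue=[D,F,A] q_used=0 → run D
t=3: queue=[D,F,A,B] q_used=1 → run D
t=4: queue=[F,A,B,D] q_used=0 → run F
t=5: queue=[F,A,B,D,H] q_used=1 → run F
t=6: queue=[A,B,D,H,F,E] q_used=0 → run A
t=7: queue=[A,B,D,H,F,E,G] q_used=1 → run A
t=8: queue=[B,D,H,F,E,G,A] q_used=0 → run B
t=9: queue=[B,D,H,F,E,G,A] q_used=1 → run B
t=10: queue=[D,H,F,E,G,A,B] q_used=0 → run D
t=11: queue=[H,F,E,G,A,B] q_used=0 → run H
t=12: queue=[H,F,E,G,A,B] q_used=1 → run H
t=13: queue=[F,E,G,A,B,H] q_used=0 → run F
t=14: queue=[E,G,A,B,H] q_used=0 → run E
t=15: queue=[E,G,A,B,H] q_used=1 → run E
t=16: queue=[G,A,B,H] q_used=0 → run G
t=17: queue=[G,A,B,H] q_used=1 → run G
t=18: queue=[A,B,H,G] q_used=0 → run A
t=19: queue=[A,B,H,G] q_used=1 → run A
t=20: queue=[B,H,G,A] q_used=0 → run B
t=21: queue=[B,H,G,A] q_used=1 → run B
t=22: queue=[H,G,A,B] q_used=0 → run H
t=23: queue=[H,G,A,B] q_used=1 → run H
t=24: queue=[G,A,B,H] q_used=0 → run G
t=25: queue=[G,A,B,H] q_used=1 → run G
t=26: queue=[A,B,H,G] q_used=0 → run A
t=27: queue=[B,H,G] q_used=0 → run B
t=28: queue=[H,G] q_used=0 → run H
t=29: queue=[H,G] q_used=1 → run H
t=30: queue=[G,H] q_used=0 → run G
t=31: queue=[G,H] q_used=1 → run G
t=32: queue=[H,G] q_used=0 → run H
t=33: queue=[H,G] q_used=1 → run H
t=34: queue=[G] q_used=0 → run G
t=35: (idle)
t=36: (idle)
t=37: (idle)
t=38: (idle)
t=39: (idle)
t=40: (idle)
t=41: (idle)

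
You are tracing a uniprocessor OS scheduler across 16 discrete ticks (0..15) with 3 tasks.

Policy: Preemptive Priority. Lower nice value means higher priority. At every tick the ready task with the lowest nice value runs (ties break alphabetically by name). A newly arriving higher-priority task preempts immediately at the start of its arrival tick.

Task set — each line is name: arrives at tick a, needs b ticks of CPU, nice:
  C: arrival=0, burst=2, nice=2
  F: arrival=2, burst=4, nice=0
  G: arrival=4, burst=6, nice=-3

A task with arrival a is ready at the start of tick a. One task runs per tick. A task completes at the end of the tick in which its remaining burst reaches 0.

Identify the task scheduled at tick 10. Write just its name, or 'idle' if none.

running at tick 10 = F

t=0: ready={C} → run C
t=1: ready={C} → run C
t=2: ready={F} → run F
t=3: ready={F} → run F
t=4: ready={F,G} → run G
t=5: ready={F,G} → run G
t=6: ready={F,G} → run G
t=7: ready={F,G} → run G
t=8: ready={F,G} → run G
t=9: ready={F,G} → run G
t=10: ready={F} → run F
t=11: ready={F} → run F
t=12: (idle)
t=13: (idle)
t=14: (idle)
t=15: (idle)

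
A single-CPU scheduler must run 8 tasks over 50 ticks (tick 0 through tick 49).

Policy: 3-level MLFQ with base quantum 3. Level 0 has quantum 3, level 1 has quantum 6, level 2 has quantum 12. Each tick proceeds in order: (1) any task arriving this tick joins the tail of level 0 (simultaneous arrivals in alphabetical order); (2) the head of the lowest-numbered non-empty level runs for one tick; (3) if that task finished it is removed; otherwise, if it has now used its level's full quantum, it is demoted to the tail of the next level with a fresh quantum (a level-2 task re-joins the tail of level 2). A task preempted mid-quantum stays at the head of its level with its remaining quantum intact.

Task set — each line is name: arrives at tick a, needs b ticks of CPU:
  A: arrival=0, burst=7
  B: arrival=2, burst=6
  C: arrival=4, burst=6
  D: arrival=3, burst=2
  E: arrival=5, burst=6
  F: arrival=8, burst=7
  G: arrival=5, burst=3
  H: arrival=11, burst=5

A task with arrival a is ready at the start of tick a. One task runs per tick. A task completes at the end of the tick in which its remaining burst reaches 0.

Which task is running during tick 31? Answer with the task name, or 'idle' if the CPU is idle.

running at tick 31 = C

t=0: L0/L1/L2 = A/-/- → run A
t=1: L0/L1/L2 = A/-/- → run A
t=2: L0/L1/L2 = AB/-/- → run A
t=3: L0/L1/L2 = BD/A/- → run B
t=4: L0/L1/L2 = BDC/A/- → run B
t=5: L0/L1/L2 = BDCEG/A/- → run B
t=6: L0/L1/L2 = DCEG/AB/- → run D
t=7: L0/L1/L2 = DCEG/AB/- → run D
t=8: L0/L1/L2 = CEGF/AB/- → run C
t=9: L0/L1/L2 = CEGF/AB/- → run C
t=10: L0/L1/L2 = CEGF/AB/- → run C
t=11: L0/L1/L2 = EGFH/ABC/- → run E
t=12: L0/L1/L2 = EGFH/ABC/- → run E
t=13: L0/L1/L2 = EGFH/ABC/- → run E
t=14: L0/L1/L2 = GFH/ABCE/- → run G
t=15: L0/L1/L2 = GFH/ABCE/- → run G
t=16: L0/L1/L2 = GFH/ABCE/- → run G
t=17: L0/L1/L2 = FH/ABCE/- → run F
t=18: L0/L1/L2 = FH/ABCE/- → run F
t=19: L0/L1/L2 = FH/ABCE/- → run F
t=20: L0/L1/L2 = H/ABCEF/- → run H
t=21: L0/L1/L2 = H/ABCEF/- → run H
t=22: L0/L1/L2 = H/ABCEF/- → run H
t=23: L0/L1/L2 = -/ABCEFH/- → run A
t=24: L0/L1/L2 = -/ABCEFH/- → run A
t=25: L0/L1/L2 = -/ABCEFH/- → run A
t=26: L0/L1/L2 = -/ABCEFH/- → run A
t=27: L0/L1/L2 = -/BCEFH/- → run B
t=28: L0/L1/L2 = -/BCEFH/- → run B
t=29: L0/L1/L2 = -/BCEFH/- → run B
t=30: L0/L1/L2 = -/CEFH/- → run C
t=31: L0/L1/L2 = -/CEFH/- → run C
t=32: L0/L1/L2 = -/CEFH/- → run C
t=33: L0/L1/L2 = -/EFH/- → run E
t=34: L0/L1/L2 = -/EFH/- → run E
t=35: L0/L1/L2 = -/EFH/- → run E
t=36: L0/L1/L2 = -/FH/- → run F
t=37: L0/L1/L2 = -/FH/- → run F
t=38: L0/L1/L2 = -/FH/- → run F
t=39: L0/L1/L2 = -/FH/- → run F
t=40: L0/L1/L2 = -/H/- → run H
t=41: L0/L1/L2 = -/H/- → run H
t=42: (idle)
t=43: (idle)
t=44: (idle)
t=45: (idle)
t=46: (idle)
t=47: (idle)
t=48: (idle)
t=49: (idle)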